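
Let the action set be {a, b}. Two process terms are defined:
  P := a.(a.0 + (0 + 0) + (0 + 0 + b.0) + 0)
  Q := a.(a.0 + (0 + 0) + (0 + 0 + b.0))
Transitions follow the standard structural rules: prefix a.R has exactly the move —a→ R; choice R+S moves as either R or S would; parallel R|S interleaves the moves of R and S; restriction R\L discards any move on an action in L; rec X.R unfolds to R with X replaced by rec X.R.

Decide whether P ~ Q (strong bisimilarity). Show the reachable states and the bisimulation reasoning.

LTS(P): 3 reachable states
  m0 = a.(a.0 + (0 + 0) + (0 + 0 + b.0) + 0) ⊢ =a=> m1
  m1 = a.0 + (0 + 0) + (0 + 0 + b.0) + 0 ⊢ =a=> m2, =b=> m2
  m2 = 0 ⊢ (no moves)
LTS(Q): 3 reachable states
  n0 = a.(a.0 + (0 + 0) + (0 + 0 + b.0)) ⊢ =a=> n1
  n1 = a.0 + (0 + 0) + (0 + 0 + b.0) ⊢ =a=> n2, =b=> n2
  n2 = 0 ⊢ (no moves)
Coarsest stable partition (strong bisimilarity classes):
  B0 = {m0, n0}
  B1 = {m1, n1}
  B2 = {m2, n2}
m0 ∈ B0, n0 ∈ B0 → same block

P ~ Q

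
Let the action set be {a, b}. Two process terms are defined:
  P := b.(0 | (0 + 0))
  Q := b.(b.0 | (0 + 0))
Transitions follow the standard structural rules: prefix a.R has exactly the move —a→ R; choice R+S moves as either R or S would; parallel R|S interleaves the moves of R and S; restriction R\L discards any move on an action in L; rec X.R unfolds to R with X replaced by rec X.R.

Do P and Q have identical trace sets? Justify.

LTS(P): 2 reachable states
  m0 = b.(0 | (0 + 0)) → ··b··> m1
  m1 = 0 | (0 + 0) → (no moves)
LTS(Q): 3 reachable states
  n0 = b.(b.0 | (0 + 0)) → ··b··> n1
  n1 = b.0 | (0 + 0) → ··b··> n2
  n2 = 0 | (0 + 0) → (no moves)
Executing bb from Q (initial set {n0}):
  step 1 (b): {n1}
  step 2 (b): {n2}
  ✓ Q
Executing bb from P (initial set {m0}):
  step 1 (b): {m1}
  step 2 (b): ∅ (P stuck)

traces(P) ≠ traces(Q) — witness ⟨bb⟩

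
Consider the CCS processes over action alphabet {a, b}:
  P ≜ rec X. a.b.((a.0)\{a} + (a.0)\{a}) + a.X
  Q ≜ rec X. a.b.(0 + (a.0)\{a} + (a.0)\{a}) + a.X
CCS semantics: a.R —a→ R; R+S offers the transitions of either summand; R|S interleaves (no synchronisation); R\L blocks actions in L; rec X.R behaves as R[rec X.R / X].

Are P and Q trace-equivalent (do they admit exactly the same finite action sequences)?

traces(P) = traces(Q)

P's transition system — 3 states:
  u0 = rec X. a.b.((a.0)\{a} + (a.0)\{a}) + a.X → =a=> u0, =a=> u1
  u1 = b.((a.0)\{a} + (a.0)\{a}) → =b=> u2
  u2 = (a.0)\{a} + (a.0)\{a} → stopped
Q's transition system — 3 states:
  v0 = rec X. a.b.(0 + (a.0)\{a} + (a.0)\{a}) + a.X → =a=> v0, =a=> v1
  v1 = b.(0 + (a.0)\{a} + (a.0)\{a}) → =b=> v2
  v2 = 0 + (a.0)\{a} + (a.0)\{a} → stopped
Partition-refinement fixed point:
  B0 = {u0, v0}
  B1 = {u1, v1}
  B2 = {u2, v2}
u0 ∈ B0, v0 ∈ B0 → same block
Bisimilar ⇒ trace-equivalent.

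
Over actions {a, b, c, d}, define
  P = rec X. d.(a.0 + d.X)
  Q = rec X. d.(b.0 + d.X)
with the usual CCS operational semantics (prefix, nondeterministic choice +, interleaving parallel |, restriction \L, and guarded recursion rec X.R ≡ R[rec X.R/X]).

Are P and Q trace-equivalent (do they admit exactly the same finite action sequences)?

Reachable graph of P (3 states):
  p0 = rec X. d.(a.0 + d.X) | --d--▸ p1
  p1 = a.0 + d.(rec X. d.(a.0 + d.X)) | --a--▸ p2, --d--▸ p0
  p2 = 0 | (no moves)
Reachable graph of Q (3 states):
  q0 = rec X. d.(b.0 + d.X) | --d--▸ q1
  q1 = b.0 + d.(rec X. d.(b.0 + d.X)) | --b--▸ q2, --d--▸ q0
  q2 = 0 | (no moves)
Trace ⟨da⟩ through P, begin at {p0}:
  after d @ step 1: {p1}
  after a @ step 2: {p2}
  ✓ P
Trace ⟨da⟩ through Q, begin at {q0}:
  after d @ step 1: {q1}
  after a @ step 2: no successor for Q

traces(P) ≠ traces(Q) — witness ⟨da⟩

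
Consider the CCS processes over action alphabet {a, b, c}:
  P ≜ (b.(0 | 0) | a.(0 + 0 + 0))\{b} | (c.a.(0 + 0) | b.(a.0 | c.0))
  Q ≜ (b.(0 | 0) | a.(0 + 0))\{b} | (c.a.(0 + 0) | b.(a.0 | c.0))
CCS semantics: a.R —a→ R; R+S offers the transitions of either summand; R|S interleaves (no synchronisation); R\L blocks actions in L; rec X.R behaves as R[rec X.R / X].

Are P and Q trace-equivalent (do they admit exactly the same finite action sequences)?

Reachable graph of P (30 states):
  m0 = (b.(0 | 0) | a.(0 + 0 + 0))\{b} | (c.a.(0 + 0) | b.(a.0 | c.0)) has moves --a--▸ m1, --b--▸ m2, --c--▸ m3
  m1 = (b.(0 | 0) | (0 + 0 + 0))\{b} | (c.a.(0 + 0) | b.(a.0 | c.0)) has moves --b--▸ m4, --c--▸ m5
  m2 = (b.(0 | 0) | a.(0 + 0 + 0))\{b} | (c.a.(0 + 0) | (a.0 | c.0)) has moves --a--▸ m4, --a--▸ m6, --c--▸ m7, --c--▸ m8
  m3 = (b.(0 | 0) | a.(0 + 0 + 0))\{b} | (a.(0 + 0) | b.(a.0 | c.0)) has moves --a--▸ m5, --a--▸ m9, --b--▸ m7
  m4 = (b.(0 | 0) | (0 + 0 + 0))\{b} | (c.a.(0 + 0) | (a.0 | c.0)) has moves --a--▸ m10, --c--▸ m11, --c--▸ m12
  m5 = (b.(0 | 0) | (0 + 0 + 0))\{b} | (a.(0 + 0) | b.(a.0 | c.0)) has moves --a--▸ m13, --b--▸ m11
  m6 = (b.(0 | 0) | a.(0 + 0 + 0))\{b} | (c.a.(0 + 0) | (0 | c.0)) has moves --a--▸ m10, --c--▸ m14, --c--▸ m15
  m7 = (b.(0 | 0) | a.(0 + 0 + 0))\{b} | (a.(0 + 0) | (a.0 | c.0)) has moves --a--▸ m11, --a--▸ m14, --a--▸ m16, --c--▸ m17
  m8 = (b.(0 | 0) | a.(0 + 0 + 0))\{b} | (c.a.(0 + 0) | (a.0 | 0)) has moves --a--▸ m12, --a--▸ m15, --c--▸ m17
  m9 = (b.(0 | 0) | a.(0 + 0 + 0))\{b} | ((0 + 0) | b.(a.0 | c.0)) has moves --a--▸ m13, --b--▸ m16
  m10 = (b.(0 | 0) | (0 + 0 + 0))\{b} | (c.a.(0 + 0) | (0 | c.0)) has moves --c--▸ m18, --c--▸ m19
  m11 = (b.(0 | 0) | (0 + 0 + 0))\{b} | (a.(0 + 0) | (a.0 | c.0)) has moves --a--▸ m18, --a--▸ m20, --c--▸ m21
  m12 = (b.(0 | 0) | (0 + 0 + 0))\{b} | (c.a.(0 + 0) | (a.0 | 0)) has moves --a--▸ m19, --c--▸ m21
  m13 = (b.(0 | 0) | (0 + 0 + 0))\{b} | ((0 + 0) | b.(a.0 | c.0)) has moves --b--▸ m20
  m14 = (b.(0 | 0) | a.(0 + 0 + 0))\{b} | (a.(0 + 0) | (0 | c.0)) has moves --a--▸ m18, --a--▸ m22, --c--▸ m23
  m15 = (b.(0 | 0) | a.(0 + 0 + 0))\{b} | (c.a.(0 + 0) | (0 | 0)) has moves --a--▸ m19, --c--▸ m23
  m16 = (b.(0 | 0) | a.(0 + 0 + 0))\{b} | ((0 + 0) | (a.0 | c.0)) has moves --a--▸ m20, --a--▸ m22, --c--▸ m24
  m17 = (b.(0 | 0) | a.(0 + 0 + 0))\{b} | (a.(0 + 0) | (a.0 | 0)) has moves --a--▸ m21, --a--▸ m23, --a--▸ m24
  m18 = (b.(0 | 0) | (0 + 0 + 0))\{b} | (a.(0 + 0) | (0 | c.0)) has moves --a--▸ m25, --c--▸ m26
  m19 = (b.(0 | 0) | (0 + 0 + 0))\{b} | (c.a.(0 + 0) | (0 | 0)) has moves --c--▸ m26
  m20 = (b.(0 | 0) | (0 + 0 + 0))\{b} | ((0 + 0) | (a.0 | c.0)) has moves --a--▸ m25, --c--▸ m27
  m21 = (b.(0 | 0) | (0 + 0 + 0))\{b} | (a.(0 + 0) | (a.0 | 0)) has moves --a--▸ m26, --a--▸ m27
  m22 = (b.(0 | 0) | a.(0 + 0 + 0))\{b} | ((0 + 0) | (0 | c.0)) has moves --a--▸ m25, --c--▸ m28
  m23 = (b.(0 | 0) | a.(0 + 0 + 0))\{b} | (a.(0 + 0) | (0 | 0)) has moves --a--▸ m26, --a--▸ m28
  m24 = (b.(0 | 0) | a.(0 + 0 + 0))\{b} | ((0 + 0) | (a.0 | 0)) has moves --a--▸ m27, --a--▸ m28
  m25 = (b.(0 | 0) | (0 + 0 + 0))\{b} | ((0 + 0) | (0 | c.0)) has moves --c--▸ m29
  m26 = (b.(0 | 0) | (0 + 0 + 0))\{b} | (a.(0 + 0) | (0 | 0)) has moves --a--▸ m29
  m27 = (b.(0 | 0) | (0 + 0 + 0))\{b} | ((0 + 0) | (a.0 | 0)) has moves --a--▸ m29
  m28 = (b.(0 | 0) | a.(0 + 0 + 0))\{b} | ((0 + 0) | (0 | 0)) has moves --a--▸ m29
  m29 = (b.(0 | 0) | (0 + 0 + 0))\{b} | ((0 + 0) | (0 | 0)) has moves ∅
Reachable graph of Q (30 states):
  n0 = (b.(0 | 0) | a.(0 + 0))\{b} | (c.a.(0 + 0) | b.(a.0 | c.0)) has moves --a--▸ n1, --b--▸ n2, --c--▸ n3
  n1 = (b.(0 | 0) | (0 + 0))\{b} | (c.a.(0 + 0) | b.(a.0 | c.0)) has moves --b--▸ n4, --c--▸ n5
  n2 = (b.(0 | 0) | a.(0 + 0))\{b} | (c.a.(0 + 0) | (a.0 | c.0)) has moves --a--▸ n4, --a--▸ n6, --c--▸ n7, --c--▸ n8
  n3 = (b.(0 | 0) | a.(0 + 0))\{b} | (a.(0 + 0) | b.(a.0 | c.0)) has moves --a--▸ n5, --a--▸ n9, --b--▸ n7
  n4 = (b.(0 | 0) | (0 + 0))\{b} | (c.a.(0 + 0) | (a.0 | c.0)) has moves --a--▸ n10, --c--▸ n11, --c--▸ n12
  n5 = (b.(0 | 0) | (0 + 0))\{b} | (a.(0 + 0) | b.(a.0 | c.0)) has moves --a--▸ n13, --b--▸ n11
  n6 = (b.(0 | 0) | a.(0 + 0))\{b} | (c.a.(0 + 0) | (0 | c.0)) has moves --a--▸ n10, --c--▸ n14, --c--▸ n15
  n7 = (b.(0 | 0) | a.(0 + 0))\{b} | (a.(0 + 0) | (a.0 | c.0)) has moves --a--▸ n11, --a--▸ n14, --a--▸ n16, --c--▸ n17
  n8 = (b.(0 | 0) | a.(0 + 0))\{b} | (c.a.(0 + 0) | (a.0 | 0)) has moves --a--▸ n12, --a--▸ n15, --c--▸ n17
  n9 = (b.(0 | 0) | a.(0 + 0))\{b} | ((0 + 0) | b.(a.0 | c.0)) has moves --a--▸ n13, --b--▸ n16
  n10 = (b.(0 | 0) | (0 + 0))\{b} | (c.a.(0 + 0) | (0 | c.0)) has moves --c--▸ n18, --c--▸ n19
  n11 = (b.(0 | 0) | (0 + 0))\{b} | (a.(0 + 0) | (a.0 | c.0)) has moves --a--▸ n18, --a--▸ n20, --c--▸ n21
  n12 = (b.(0 | 0) | (0 + 0))\{b} | (c.a.(0 + 0) | (a.0 | 0)) has moves --a--▸ n19, --c--▸ n21
  n13 = (b.(0 | 0) | (0 + 0))\{b} | ((0 + 0) | b.(a.0 | c.0)) has moves --b--▸ n20
  n14 = (b.(0 | 0) | a.(0 + 0))\{b} | (a.(0 + 0) | (0 | c.0)) has moves --a--▸ n18, --a--▸ n22, --c--▸ n23
  n15 = (b.(0 | 0) | a.(0 + 0))\{b} | (c.a.(0 + 0) | (0 | 0)) has moves --a--▸ n19, --c--▸ n23
  n16 = (b.(0 | 0) | a.(0 + 0))\{b} | ((0 + 0) | (a.0 | c.0)) has moves --a--▸ n20, --a--▸ n22, --c--▸ n24
  n17 = (b.(0 | 0) | a.(0 + 0))\{b} | (a.(0 + 0) | (a.0 | 0)) has moves --a--▸ n21, --a--▸ n23, --a--▸ n24
  n18 = (b.(0 | 0) | (0 + 0))\{b} | (a.(0 + 0) | (0 | c.0)) has moves --a--▸ n25, --c--▸ n26
  n19 = (b.(0 | 0) | (0 + 0))\{b} | (c.a.(0 + 0) | (0 | 0)) has moves --c--▸ n26
  n20 = (b.(0 | 0) | (0 + 0))\{b} | ((0 + 0) | (a.0 | c.0)) has moves --a--▸ n25, --c--▸ n27
  n21 = (b.(0 | 0) | (0 + 0))\{b} | (a.(0 + 0) | (a.0 | 0)) has moves --a--▸ n26, --a--▸ n27
  n22 = (b.(0 | 0) | a.(0 + 0))\{b} | ((0 + 0) | (0 | c.0)) has moves --a--▸ n25, --c--▸ n28
  n23 = (b.(0 | 0) | a.(0 + 0))\{b} | (a.(0 + 0) | (0 | 0)) has moves --a--▸ n26, --a--▸ n28
  n24 = (b.(0 | 0) | a.(0 + 0))\{b} | ((0 + 0) | (a.0 | 0)) has moves --a--▸ n27, --a--▸ n28
  n25 = (b.(0 | 0) | (0 + 0))\{b} | ((0 + 0) | (0 | c.0)) has moves --c--▸ n29
  n26 = (b.(0 | 0) | (0 + 0))\{b} | (a.(0 + 0) | (0 | 0)) has moves --a--▸ n29
  n27 = (b.(0 | 0) | (0 + 0))\{b} | ((0 + 0) | (a.0 | 0)) has moves --a--▸ n29
  n28 = (b.(0 | 0) | a.(0 + 0))\{b} | ((0 + 0) | (0 | 0)) has moves --a--▸ n29
  n29 = (b.(0 | 0) | (0 + 0))\{b} | ((0 + 0) | (0 | 0)) has moves ∅
Bisimilarity quotient blocks:
  B0 = {m0, n0}
  B1 = {m1, n1}
  B2 = {m5, m9, n5, n9}
  B3 = {m11, m14, m16, n11, n14, n16}
  B4 = {m21, m23, m24, n21, n23, n24}
  B5 = {m26, m27, m28, n26, n27, n28}
  B6 = {m29, n29}
  B7 = {m18, m20, m22, n18, n20, n22}
  B8 = {m25, n25}
  B9 = {m13, n13}
  B10 = {m4, m6, n4, n6}
  B11 = {m10, n10}
  B12 = {m19, n19}
  B13 = {m12, m15, n12, n15}
  B14 = {m3, n3}
  B15 = {m7, n7}
  B16 = {m17, n17}
  B17 = {m2, n2}
  B18 = {m8, n8}
m0 ∈ B0, n0 ∈ B0 → same block
Bisimilar ⇒ trace-equivalent.

trace-equivalent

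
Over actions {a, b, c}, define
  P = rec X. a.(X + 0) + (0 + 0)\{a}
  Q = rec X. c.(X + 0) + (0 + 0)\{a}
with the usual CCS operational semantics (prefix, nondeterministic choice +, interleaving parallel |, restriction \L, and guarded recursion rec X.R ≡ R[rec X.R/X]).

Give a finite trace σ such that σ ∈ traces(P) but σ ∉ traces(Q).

a

P's transition system — 2 states:
  u0 = rec X. a.(X + 0) + (0 + 0)\{a} :: =a=> u1
  u1 = (rec X. a.(X + 0) + (0 + 0)\{a}) + 0 :: =a=> u1
Q's transition system — 2 states:
  v0 = rec X. c.(X + 0) + (0 + 0)\{a} :: =c=> v1
  v1 = (rec X. c.(X + 0) + (0 + 0)\{a}) + 0 :: =c=> v1
Executing a from P (initial set {u0}):
  step 1 (a): {u1}
  — P admits the full trace.
Executing a from Q (initial set {v0}):
  step 1 (a): ∅ (Q stuck)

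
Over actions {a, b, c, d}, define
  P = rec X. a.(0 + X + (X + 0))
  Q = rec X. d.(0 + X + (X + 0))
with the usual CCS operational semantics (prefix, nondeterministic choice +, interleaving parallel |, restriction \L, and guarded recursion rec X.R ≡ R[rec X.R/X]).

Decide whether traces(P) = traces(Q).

Reachable graph of P (2 states):
  u0 = rec X. a.(0 + X + (X + 0)) has moves ··a··> u1
  u1 = 0 + (rec X. a.(0 + X + (X + 0))) + ((rec X. a.(0 + X + (X + 0))) + 0) has moves ··a··> u1
Reachable graph of Q (2 states):
  v0 = rec X. d.(0 + X + (X + 0)) has moves ··d··> v1
  v1 = 0 + (rec X. d.(0 + X + (X + 0))) + ((rec X. d.(0 + X + (X + 0))) + 0) has moves ··d··> v1
Run σ = ⟨a⟩ on P: start {u0}
  [1] a ⇒ {u1}
  P completes σ.
Run σ = ⟨a⟩ on Q: start {v0}
  [1] a ⇒ no successor for Q

NO — witness ⟨a⟩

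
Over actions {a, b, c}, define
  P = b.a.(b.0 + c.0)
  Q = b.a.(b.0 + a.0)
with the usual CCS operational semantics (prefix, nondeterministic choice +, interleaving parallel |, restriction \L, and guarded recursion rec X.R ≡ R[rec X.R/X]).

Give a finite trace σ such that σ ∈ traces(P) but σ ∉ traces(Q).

P's transition system — 4 states:
  p0 = b.a.(b.0 + c.0) has moves =b=> p1
  p1 = a.(b.0 + c.0) has moves =a=> p2
  p2 = b.0 + c.0 has moves =b=> p3, =c=> p3
  p3 = 0 has moves deadlocked
Q's transition system — 4 states:
  q0 = b.a.(b.0 + a.0) has moves =b=> q1
  q1 = a.(b.0 + a.0) has moves =a=> q2
  q2 = b.0 + a.0 has moves =a=> q3, =b=> q3
  q3 = 0 has moves deadlocked
Executing bac from P (initial set {p0}):
  after b @ step 1: {p1}
  after a @ step 2: {p2}
  after c @ step 3: {p3}
  P completes σ.
Executing bac from Q (initial set {q0}):
  after b @ step 1: {q1}
  after a @ step 2: {q2}
  after c @ step 3: ∅  — Q cannot continue

bac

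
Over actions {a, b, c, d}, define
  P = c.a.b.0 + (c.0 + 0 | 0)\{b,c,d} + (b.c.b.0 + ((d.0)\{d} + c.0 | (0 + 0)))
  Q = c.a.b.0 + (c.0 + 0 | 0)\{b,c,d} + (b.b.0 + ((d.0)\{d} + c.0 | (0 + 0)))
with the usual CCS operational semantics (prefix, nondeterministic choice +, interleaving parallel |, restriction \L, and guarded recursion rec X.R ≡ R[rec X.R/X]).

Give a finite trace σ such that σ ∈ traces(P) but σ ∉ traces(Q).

bc

P's transition system — 6 states:
  p0 = c.a.b.0 + (c.0 + 0 | 0)\{b,c,d} + (b.c.b.0 + ((d.0)\{d} + c.0 | (0 + 0))) has moves —b→ p1, —c→ p2, —c→ p3
  p1 = c.b.0 has moves —c→ p4
  p2 = 0 | (0 + 0) has moves (no moves)
  p3 = a.b.0 has moves —a→ p4
  p4 = b.0 has moves —b→ p5
  p5 = 0 has moves (no moves)
Q's transition system — 5 states:
  q0 = c.a.b.0 + (c.0 + 0 | 0)\{b,c,d} + (b.b.0 + ((d.0)\{d} + c.0 | (0 + 0))) has moves —b→ q1, —c→ q2, —c→ q3
  q1 = b.0 has moves —b→ q4
  q2 = 0 | (0 + 0) has moves (no moves)
  q3 = a.b.0 has moves —a→ q1
  q4 = 0 has moves (no moves)
Trace ⟨bc⟩ through P, begin at {p0}:
  after b @ step 1: {p1}
  after c @ step 2: {p4}
  — P admits the full trace.
Trace ⟨bc⟩ through Q, begin at {q0}:
  after b @ step 1: {q1}
  after c @ step 2: ∅  — Q cannot continue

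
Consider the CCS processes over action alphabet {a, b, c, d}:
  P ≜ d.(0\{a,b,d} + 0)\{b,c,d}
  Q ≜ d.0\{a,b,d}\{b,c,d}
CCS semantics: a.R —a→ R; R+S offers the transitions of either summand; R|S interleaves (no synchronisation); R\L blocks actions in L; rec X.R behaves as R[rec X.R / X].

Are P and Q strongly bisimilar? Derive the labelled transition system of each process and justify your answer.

Reachable graph of P (2 states):
  p0 = d.(0\{a,b,d} + 0)\{b,c,d} | —d→ p1
  p1 = (0\{a,b,d} + 0)\{b,c,d} | deadlocked
Reachable graph of Q (2 states):
  q0 = d.0\{a,b,d}\{b,c,d} | —d→ q1
  q1 = 0\{a,b,d}\{b,c,d} | deadlocked
Bisimilarity quotient blocks:
  B0 = {p0, q0}
  B1 = {p1, q1}
p0 ∈ B0, q0 ∈ B0 → same block

bisimilar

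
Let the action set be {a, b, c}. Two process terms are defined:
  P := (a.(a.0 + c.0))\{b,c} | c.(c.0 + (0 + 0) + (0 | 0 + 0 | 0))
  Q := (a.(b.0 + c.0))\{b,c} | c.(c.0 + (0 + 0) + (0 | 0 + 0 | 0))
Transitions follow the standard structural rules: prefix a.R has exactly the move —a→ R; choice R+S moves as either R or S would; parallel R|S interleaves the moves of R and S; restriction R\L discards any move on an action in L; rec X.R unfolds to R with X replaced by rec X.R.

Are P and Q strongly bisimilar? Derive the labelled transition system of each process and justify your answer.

P ≁ Q

P's transition system — 9 states:
  u0 = (a.(a.0 + c.0))\{b,c} | c.(c.0 + (0 + 0) + (0 | 0 + 0 | 0)) has moves ··a··> u1, ··c··> u2
  u1 = (a.0 + c.0)\{b,c} | c.(c.0 + (0 + 0) + (0 | 0 + 0 | 0)) has moves ··a··> u3, ··c··> u4
  u2 = (a.(a.0 + c.0))\{b,c} | (c.0 + (0 + 0) + (0 | 0 + 0 | 0)) has moves ··a··> u4, ··c··> u5
  u3 = 0\{b,c} | c.(c.0 + (0 + 0) + (0 | 0 + 0 | 0)) has moves ··c··> u6
  u4 = (a.0 + c.0)\{b,c} | (c.0 + (0 + 0) + (0 | 0 + 0 | 0)) has moves ··a··> u6, ··c··> u7
  u5 = (a.(a.0 + c.0))\{b,c} | 0 has moves ··a··> u7
  u6 = 0\{b,c} | (c.0 + (0 + 0) + (0 | 0 + 0 | 0)) has moves ··c··> u8
  u7 = (a.0 + c.0)\{b,c} | 0 has moves ··a··> u8
  u8 = 0\{b,c} | 0 has moves ∅
Q's transition system — 6 states:
  v0 = (a.(b.0 + c.0))\{b,c} | c.(c.0 + (0 + 0) + (0 | 0 + 0 | 0)) has moves ··a··> v1, ··c··> v2
  v1 = (b.0 + c.0)\{b,c} | c.(c.0 + (0 + 0) + (0 | 0 + 0 | 0)) has moves ··c··> v3
  v2 = (a.(b.0 + c.0))\{b,c} | (c.0 + (0 + 0) + (0 | 0 + 0 | 0)) has moves ··a··> v3, ··c··> v4
  v3 = (b.0 + c.0)\{b,c} | (c.0 + (0 + 0) + (0 | 0 + 0 | 0)) has moves ··c··> v5
  v4 = (a.(b.0 + c.0))\{b,c} | 0 has moves ··a··> v5
  v5 = (b.0 + c.0)\{b,c} | 0 has moves ∅
Partition-refinement fixed point:
  B0 = {u0}
  B1 = {u2}
  B2 = {u4, v2}
  B3 = {u6, v3}
  B4 = {u8, v5}
  B5 = {u7, v4}
  B6 = {u5}
  B7 = {u1, v0}
  B8 = {u3, v1}
u0 ∈ B0, v0 ∈ B7 → different blocks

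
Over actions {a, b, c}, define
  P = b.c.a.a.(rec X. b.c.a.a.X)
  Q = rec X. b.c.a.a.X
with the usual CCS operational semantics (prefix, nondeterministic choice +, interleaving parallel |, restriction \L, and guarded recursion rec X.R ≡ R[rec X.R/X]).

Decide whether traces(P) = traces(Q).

P's transition system — 5 states:
  u0 = b.c.a.a.(rec X. b.c.a.a.X) has moves -b-> u1
  u1 = c.a.a.(rec X. b.c.a.a.X) has moves -c-> u2
  u2 = a.a.(rec X. b.c.a.a.X) has moves -a-> u3
  u3 = a.(rec X. b.c.a.a.X) has moves -a-> u4
  u4 = rec X. b.c.a.a.X has moves -b-> u1
Q's transition system — 4 states:
  v0 = rec X. b.c.a.a.X has moves -b-> v1
  v1 = c.a.a.(rec X. b.c.a.a.X) has moves -c-> v2
  v2 = a.a.(rec X. b.c.a.a.X) has moves -a-> v3
  v3 = a.(rec X. b.c.a.a.X) has moves -a-> v0
Bisimilarity quotient blocks:
  B0 = {u0, u4, v0}
  B1 = {u1, v1}
  B2 = {u2, v2}
  B3 = {u3, v3}
u0 ∈ B0, v0 ∈ B0 → same block
Bisimilar ⇒ trace-equivalent.

trace-equivalent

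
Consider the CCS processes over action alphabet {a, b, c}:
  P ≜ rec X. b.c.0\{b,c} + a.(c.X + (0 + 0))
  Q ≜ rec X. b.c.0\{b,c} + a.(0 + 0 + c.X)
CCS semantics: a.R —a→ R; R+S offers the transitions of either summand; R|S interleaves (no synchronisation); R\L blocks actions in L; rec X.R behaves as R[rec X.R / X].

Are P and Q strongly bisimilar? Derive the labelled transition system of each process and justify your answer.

bisimilar

LTS(P): 4 reachable states
  p0 = rec X. b.c.0\{b,c} + a.(c.X + (0 + 0)) → --a--▸ p1, --b--▸ p2
  p1 = c.(rec X. b.c.0\{b,c} + a.(c.X + (0 + 0))) + (0 + 0) → --c--▸ p0
  p2 = c.0\{b,c} → --c--▸ p3
  p3 = 0\{b,c} → stopped
LTS(Q): 4 reachable states
  q0 = rec X. b.c.0\{b,c} + a.(0 + 0 + c.X) → --a--▸ q1, --b--▸ q2
  q1 = 0 + 0 + c.(rec X. b.c.0\{b,c} + a.(0 + 0 + c.X)) → --c--▸ q0
  q2 = c.0\{b,c} → --c--▸ q3
  q3 = 0\{b,c} → stopped
Bisimilarity quotient blocks:
  B0 = {p0, q0}
  B1 = {p1, q1}
  B2 = {p2, q2}
  B3 = {p3, q3}
p0 ∈ B0, q0 ∈ B0 → same block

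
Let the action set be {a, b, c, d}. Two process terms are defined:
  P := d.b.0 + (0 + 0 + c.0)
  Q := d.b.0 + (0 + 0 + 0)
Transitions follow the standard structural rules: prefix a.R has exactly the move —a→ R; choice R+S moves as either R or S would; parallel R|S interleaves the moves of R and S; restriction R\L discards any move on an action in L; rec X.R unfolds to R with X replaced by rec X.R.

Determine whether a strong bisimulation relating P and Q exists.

LTS(P): 3 reachable states
  u0 = d.b.0 + (0 + 0 + c.0) :: -c-> u1, -d-> u2
  u1 = 0 :: ·
  u2 = b.0 :: -b-> u1
LTS(Q): 3 reachable states
  v0 = d.b.0 + (0 + 0 + 0) :: -d-> v1
  v1 = b.0 :: -b-> v2
  v2 = 0 :: ·
Bisimilarity quotient blocks:
  B0 = {u0}
  B1 = {u2, v1}
  B2 = {u1, v2}
  B3 = {v0}
u0 ∈ B0, v0 ∈ B3 → different blocks

not bisimilar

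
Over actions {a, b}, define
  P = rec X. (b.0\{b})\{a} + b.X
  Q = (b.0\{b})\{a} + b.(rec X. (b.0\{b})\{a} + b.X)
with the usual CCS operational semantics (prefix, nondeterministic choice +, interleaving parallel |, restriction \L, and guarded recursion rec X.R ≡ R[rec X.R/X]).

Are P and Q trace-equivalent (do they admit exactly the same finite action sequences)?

LTS(P): 2 reachable states
  s0 = rec X. (b.0\{b})\{a} + b.X has moves =b=> s0, =b=> s1
  s1 = 0\{b}\{a} has moves ∅
LTS(Q): 3 reachable states
  t0 = (b.0\{b})\{a} + b.(rec X. (b.0\{b})\{a} + b.X) has moves =b=> t1, =b=> t2
  t1 = 0\{b}\{a} has moves ∅
  t2 = rec X. (b.0\{b})\{a} + b.X has moves =b=> t1, =b=> t2
Coarsest stable partition (strong bisimilarity classes):
  B0 = {s0, t0, t2}
  B1 = {s1, t1}
s0 ∈ B0, t0 ∈ B0 → same block
Bisimilar ⇒ trace-equivalent.

trace-equivalent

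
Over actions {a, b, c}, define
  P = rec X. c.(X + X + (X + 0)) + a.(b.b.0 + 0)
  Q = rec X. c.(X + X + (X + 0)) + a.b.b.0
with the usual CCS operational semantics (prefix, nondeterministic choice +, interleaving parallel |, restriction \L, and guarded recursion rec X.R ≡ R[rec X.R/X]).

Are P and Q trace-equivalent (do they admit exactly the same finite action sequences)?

Reachable graph of P (5 states):
  m0 = rec X. c.(X + X + (X + 0)) + a.(b.b.0 + 0) :: =a=> m1, =c=> m2
  m1 = b.b.0 + 0 :: =b=> m3
  m2 = (rec X. c.(X + X + (X + 0)) + a.(b.b.0 + 0)) + (rec X. c.(X + X + (X + 0)) + a.(b.b.0 + 0)) + ((rec X. c.(X + X + (X + 0)) + a.(b.b.0 + 0)) + 0) :: =a=> m1, =c=> m2
  m3 = b.0 :: =b=> m4
  m4 = 0 :: (no moves)
Reachable graph of Q (5 states):
  n0 = rec X. c.(X + X + (X + 0)) + a.b.b.0 :: =a=> n1, =c=> n2
  n1 = b.b.0 :: =b=> n3
  n2 = (rec X. c.(X + X + (X + 0)) + a.b.b.0) + (rec X. c.(X + X + (X + 0)) + a.b.b.0) + ((rec X. c.(X + X + (X + 0)) + a.b.b.0) + 0) :: =a=> n1, =c=> n2
  n3 = b.0 :: =b=> n4
  n4 = 0 :: (no moves)
Bisimilarity quotient blocks:
  B0 = {m0, m2, n0, n2}
  B1 = {m1, n1}
  B2 = {m3, n3}
  B3 = {m4, n4}
m0 ∈ B0, n0 ∈ B0 → same block
Bisimilar ⇒ trace-equivalent.

YES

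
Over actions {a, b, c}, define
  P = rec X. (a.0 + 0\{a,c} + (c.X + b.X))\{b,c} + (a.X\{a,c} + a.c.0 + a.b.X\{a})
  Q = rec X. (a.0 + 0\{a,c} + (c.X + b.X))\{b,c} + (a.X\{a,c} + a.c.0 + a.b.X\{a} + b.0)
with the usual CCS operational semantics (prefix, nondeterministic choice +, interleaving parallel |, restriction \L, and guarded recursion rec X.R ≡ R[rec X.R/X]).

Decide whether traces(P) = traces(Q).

Reachable graph of P (7 states):
  s0 = rec X. (a.0 + 0\{a,c} + (c.X + b.X))\{b,c} + (a.X\{a,c} + a.c.0 + a.b.X\{a}) :: ··a··> s1, ··a··> s2, ··a··> s3, ··a··> s4
  s1 = (rec X. (a.0 + 0\{a,c} + (c.X + b.X))\{b,c} + (a.X\{a,c} + a.c.0 + a.b.X\{a}))\{a,c} :: stopped
  s2 = 0\{b,c} :: stopped
  s3 = b.(rec X. (a.0 + 0\{a,c} + (c.X + b.X))\{b,c} + (a.X\{a,c} + a.c.0 + a.b.X\{a}))\{a} :: ··b··> s5
  s4 = c.0 :: ··c··> s6
  s5 = (rec X. (a.0 + 0\{a,c} + (c.X + b.X))\{b,c} + (a.X\{a,c} + a.c.0 + a.b.X\{a}))\{a} :: stopped
  s6 = 0 :: stopped
Reachable graph of Q (9 states):
  t0 = rec X. (a.0 + 0\{a,c} + (c.X + b.X))\{b,c} + (a.X\{a,c} + a.c.0 + a.b.X\{a} + b.0) :: ··a··> t1, ··a··> t2, ··a··> t3, ··a··> t4, ··b··> t5
  t1 = (rec X. (a.0 + 0\{a,c} + (c.X + b.X))\{b,c} + (a.X\{a,c} + a.c.0 + a.b.X\{a} + b.0))\{a,c} :: ··b··> t6
  t2 = 0\{b,c} :: stopped
  t3 = b.(rec X. (a.0 + 0\{a,c} + (c.X + b.X))\{b,c} + (a.X\{a,c} + a.c.0 + a.b.X\{a} + b.0))\{a} :: ··b··> t7
  t4 = c.0 :: ··c··> t5
  t5 = 0 :: stopped
  t6 = 0\{a,c} :: stopped
  t7 = (rec X. (a.0 + 0\{a,c} + (c.X + b.X))\{b,c} + (a.X\{a,c} + a.c.0 + a.b.X\{a} + b.0))\{a} :: ··b··> t8
  t8 = 0\{a} :: stopped
Executing b from Q (initial set {t0}):
  [1] b ⇒ {t5}
  ✓ Q
Executing b from P (initial set {s0}):
  [1] b ⇒ ∅  — P cannot continue

NO — witness ⟨b⟩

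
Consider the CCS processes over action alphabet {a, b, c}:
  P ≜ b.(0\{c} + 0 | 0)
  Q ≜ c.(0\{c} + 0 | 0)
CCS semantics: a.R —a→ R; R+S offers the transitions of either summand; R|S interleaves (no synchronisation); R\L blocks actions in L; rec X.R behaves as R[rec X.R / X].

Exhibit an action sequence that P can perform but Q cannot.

b

Reachable graph of P (2 states):
  p0 = b.(0\{c} + 0 | 0) | ··b··> p1
  p1 = 0\{c} + 0 | 0 | ∅
Reachable graph of Q (2 states):
  q0 = c.(0\{c} + 0 | 0) | ··c··> q1
  q1 = 0\{c} + 0 | 0 | ∅
Executing b from P (initial set {p0}):
  [1] b ⇒ {p1}
  — P admits the full trace.
Executing b from Q (initial set {q0}):
  [1] b ⇒ ∅  — Q cannot continue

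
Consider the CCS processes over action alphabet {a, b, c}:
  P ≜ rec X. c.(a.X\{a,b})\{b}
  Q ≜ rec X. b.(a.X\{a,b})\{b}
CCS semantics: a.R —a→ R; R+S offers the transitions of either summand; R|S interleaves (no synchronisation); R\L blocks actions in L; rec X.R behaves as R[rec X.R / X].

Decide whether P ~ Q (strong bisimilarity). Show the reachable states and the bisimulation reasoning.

LTS(P): 4 reachable states
  p0 = rec X. c.(a.X\{a,b})\{b} → --c--▸ p1
  p1 = (a.(rec X. c.(a.X\{a,b})\{b})\{a,b})\{b} → --a--▸ p2
  p2 = (rec X. c.(a.X\{a,b})\{b})\{a,b}\{b} → --c--▸ p3
  p3 = (a.(rec X. c.(a.X\{a,b})\{b})\{a,b})\{b}\{a,b}\{b} → ·
LTS(Q): 3 reachable states
  q0 = rec X. b.(a.X\{a,b})\{b} → --b--▸ q1
  q1 = (a.(rec X. b.(a.X\{a,b})\{b})\{a,b})\{b} → --a--▸ q2
  q2 = (rec X. b.(a.X\{a,b})\{b})\{a,b}\{b} → ·
Bisimilarity quotient blocks:
  B0 = {p0}
  B1 = {p1}
  B2 = {p2}
  B3 = {p3, q2}
  B4 = {q0}
  B5 = {q1}
p0 ∈ B0, q0 ∈ B4 → different blocks

P ≁ Q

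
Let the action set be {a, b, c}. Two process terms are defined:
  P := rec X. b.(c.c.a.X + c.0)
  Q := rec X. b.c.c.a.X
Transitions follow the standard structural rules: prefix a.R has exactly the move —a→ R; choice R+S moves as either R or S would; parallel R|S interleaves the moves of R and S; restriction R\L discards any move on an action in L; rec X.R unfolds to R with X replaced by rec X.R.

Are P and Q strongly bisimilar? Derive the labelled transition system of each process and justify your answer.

not bisimilar

LTS(P): 5 reachable states
  u0 = rec X. b.(c.c.a.X + c.0) → --b--▸ u1
  u1 = c.c.a.(rec X. b.(c.c.a.X + c.0)) + c.0 → --c--▸ u2, --c--▸ u3
  u2 = 0 → ∅
  u3 = c.a.(rec X. b.(c.c.a.X + c.0)) → --c--▸ u4
  u4 = a.(rec X. b.(c.c.a.X + c.0)) → --a--▸ u0
LTS(Q): 4 reachable states
  v0 = rec X. b.c.c.a.X → --b--▸ v1
  v1 = c.c.a.(rec X. b.c.c.a.X) → --c--▸ v2
  v2 = c.a.(rec X. b.c.c.a.X) → --c--▸ v3
  v3 = a.(rec X. b.c.c.a.X) → --a--▸ v0
Coarsest stable partition (strong bisimilarity classes):
  B0 = {u0}
  B1 = {u1}
  B2 = {u2}
  B3 = {u3}
  B4 = {u4}
  B5 = {v0}
  B6 = {v1}
  B7 = {v2}
  B8 = {v3}
u0 ∈ B0, v0 ∈ B5 → different blocks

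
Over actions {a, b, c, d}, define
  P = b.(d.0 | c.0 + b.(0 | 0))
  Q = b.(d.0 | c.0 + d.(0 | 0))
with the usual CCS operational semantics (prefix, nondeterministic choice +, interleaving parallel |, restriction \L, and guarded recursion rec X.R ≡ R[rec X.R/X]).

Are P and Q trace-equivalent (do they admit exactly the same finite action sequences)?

traces(P) ≠ traces(Q) — witness ⟨bb⟩

P's transition system — 5 states:
  s0 = b.(d.0 | c.0 + b.(0 | 0)) ⊢ =b=> s1
  s1 = d.0 | c.0 + b.(0 | 0) ⊢ =b=> s2, =c=> s3, =d=> s4
  s2 = 0 | 0 ⊢ ·
  s3 = d.0 | 0 ⊢ =d=> s2
  s4 = 0 | c.0 ⊢ =c=> s2
Q's transition system — 5 states:
  t0 = b.(d.0 | c.0 + d.(0 | 0)) ⊢ =b=> t1
  t1 = d.0 | c.0 + d.(0 | 0) ⊢ =c=> t2, =d=> t3, =d=> t4
  t2 = d.0 | 0 ⊢ =d=> t3
  t3 = 0 | 0 ⊢ ·
  t4 = 0 | c.0 ⊢ =c=> t3
Run σ = ⟨bb⟩ on P: start {s0}
  step 1 (b): {s1}
  step 2 (b): {s2}
  P completes σ.
Run σ = ⟨bb⟩ on Q: start {t0}
  step 1 (b): {t1}
  step 2 (b): ∅  — Q cannot continue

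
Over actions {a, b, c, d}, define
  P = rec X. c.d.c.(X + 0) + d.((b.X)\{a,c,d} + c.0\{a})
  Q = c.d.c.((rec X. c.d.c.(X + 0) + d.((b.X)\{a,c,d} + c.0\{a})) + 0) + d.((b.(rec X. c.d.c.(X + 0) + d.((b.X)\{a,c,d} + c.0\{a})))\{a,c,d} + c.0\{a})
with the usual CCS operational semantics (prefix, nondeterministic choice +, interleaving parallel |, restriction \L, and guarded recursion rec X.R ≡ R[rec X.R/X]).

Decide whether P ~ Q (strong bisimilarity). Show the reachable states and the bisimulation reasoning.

bisimilar

P's transition system — 7 states:
  u0 = rec X. c.d.c.(X + 0) + d.((b.X)\{a,c,d} + c.0\{a}) ⊢ ··c··> u1, ··d··> u2
  u1 = d.c.((rec X. c.d.c.(X + 0) + d.((b.X)\{a,c,d} + c.0\{a})) + 0) ⊢ ··d··> u3
  u2 = (b.(rec X. c.d.c.(X + 0) + d.((b.X)\{a,c,d} + c.0\{a})))\{a,c,d} + c.0\{a} ⊢ ··b··> u4, ··c··> u5
  u3 = c.((rec X. c.d.c.(X + 0) + d.((b.X)\{a,c,d} + c.0\{a})) + 0) ⊢ ··c··> u6
  u4 = (rec X. c.d.c.(X + 0) + d.((b.X)\{a,c,d} + c.0\{a}))\{a,c,d} ⊢ deadlocked
  u5 = 0\{a} ⊢ deadlocked
  u6 = (rec X. c.d.c.(X + 0) + d.((b.X)\{a,c,d} + c.0\{a})) + 0 ⊢ ··c··> u1, ··d··> u2
Q's transition system — 7 states:
  v0 = c.d.c.((rec X. c.d.c.(X + 0) + d.((b.X)\{a,c,d} + c.0\{a})) + 0) + d.((b.(rec X. c.d.c.(X + 0) + d.((b.X)\{a,c,d} + c.0\{a})))\{a,c,d} + c.0\{a}) ⊢ ··c··> v1, ··d··> v2
  v1 = d.c.((rec X. c.d.c.(X + 0) + d.((b.X)\{a,c,d} + c.0\{a})) + 0) ⊢ ··d··> v3
  v2 = (b.(rec X. c.d.c.(X + 0) + d.((b.X)\{a,c,d} + c.0\{a})))\{a,c,d} + c.0\{a} ⊢ ··b··> v4, ··c··> v5
  v3 = c.((rec X. c.d.c.(X + 0) + d.((b.X)\{a,c,d} + c.0\{a})) + 0) ⊢ ··c··> v6
  v4 = (rec X. c.d.c.(X + 0) + d.((b.X)\{a,c,d} + c.0\{a}))\{a,c,d} ⊢ deadlocked
  v5 = 0\{a} ⊢ deadlocked
  v6 = (rec X. c.d.c.(X + 0) + d.((b.X)\{a,c,d} + c.0\{a})) + 0 ⊢ ··c··> v1, ··d··> v2
Coarsest stable partition (strong bisimilarity classes):
  B0 = {u0, u6, v0, v6}
  B1 = {u1, v1}
  B2 = {u3, v3}
  B3 = {u2, v2}
  B4 = {u4, u5, v4, v5}
u0 ∈ B0, v0 ∈ B0 → same block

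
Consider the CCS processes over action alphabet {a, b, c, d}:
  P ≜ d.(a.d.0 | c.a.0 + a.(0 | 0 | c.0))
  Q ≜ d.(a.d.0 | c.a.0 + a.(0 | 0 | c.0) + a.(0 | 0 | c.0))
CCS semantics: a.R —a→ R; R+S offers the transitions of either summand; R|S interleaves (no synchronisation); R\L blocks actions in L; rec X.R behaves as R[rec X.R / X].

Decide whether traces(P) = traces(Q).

trace-equivalent

LTS(P): 12 reachable states
  s0 = d.(a.d.0 | c.a.0 + a.(0 | 0 | c.0)) :: -d-> s1
  s1 = a.d.0 | c.a.0 + a.(0 | 0 | c.0) :: -a-> s2, -a-> s3, -c-> s4
  s2 = 0 | 0 | c.0 :: -c-> s5
  s3 = d.0 | c.a.0 :: -c-> s6, -d-> s7
  s4 = a.d.0 | a.0 :: -a-> s6, -a-> s8
  s5 = 0 | 0 | 0 :: stopped
  s6 = d.0 | a.0 :: -a-> s9, -d-> s10
  s7 = 0 | c.a.0 :: -c-> s10
  s8 = a.d.0 | 0 :: -a-> s9
  s9 = d.0 | 0 :: -d-> s11
  s10 = 0 | a.0 :: -a-> s11
  s11 = 0 | 0 :: stopped
LTS(Q): 12 reachable states
  t0 = d.(a.d.0 | c.a.0 + a.(0 | 0 | c.0) + a.(0 | 0 | c.0)) :: -d-> t1
  t1 = a.d.0 | c.a.0 + a.(0 | 0 | c.0) + a.(0 | 0 | c.0) :: -a-> t2, -a-> t3, -c-> t4
  t2 = 0 | 0 | c.0 :: -c-> t5
  t3 = d.0 | c.a.0 :: -c-> t6, -d-> t7
  t4 = a.d.0 | a.0 :: -a-> t6, -a-> t8
  t5 = 0 | 0 | 0 :: stopped
  t6 = d.0 | a.0 :: -a-> t9, -d-> t10
  t7 = 0 | c.a.0 :: -c-> t10
  t8 = a.d.0 | 0 :: -a-> t9
  t9 = d.0 | 0 :: -d-> t11
  t10 = 0 | a.0 :: -a-> t11
  t11 = 0 | 0 :: stopped
Partition-refinement fixed point:
  B0 = {s0, t0}
  B1 = {s1, t1}
  B2 = {s4, t4}
  B3 = {s6, t6}
  B4 = {s10, t10}
  B5 = {s11, s5, t11, t5}
  B6 = {s9, t9}
  B7 = {s8, t8}
  B8 = {s2, t2}
  B9 = {s3, t3}
  B10 = {s7, t7}
s0 ∈ B0, t0 ∈ B0 → same block
Bisimilar ⇒ trace-equivalent.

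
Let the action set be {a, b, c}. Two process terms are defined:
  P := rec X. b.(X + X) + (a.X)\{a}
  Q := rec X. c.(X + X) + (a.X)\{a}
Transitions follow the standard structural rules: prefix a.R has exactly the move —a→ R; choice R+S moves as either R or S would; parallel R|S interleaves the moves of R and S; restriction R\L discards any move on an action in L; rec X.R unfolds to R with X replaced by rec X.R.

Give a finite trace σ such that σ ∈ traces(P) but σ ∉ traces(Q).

b

Reachable graph of P (2 states):
  u0 = rec X. b.(X + X) + (a.X)\{a} | ··b··> u1
  u1 = (rec X. b.(X + X) + (a.X)\{a}) + (rec X. b.(X + X) + (a.X)\{a}) | ··b··> u1
Reachable graph of Q (2 states):
  v0 = rec X. c.(X + X) + (a.X)\{a} | ··c··> v1
  v1 = (rec X. c.(X + X) + (a.X)\{a}) + (rec X. c.(X + X) + (a.X)\{a}) | ··c··> v1
Executing b from P (initial set {u0}):
  [1] b ⇒ {u1}
  — P admits the full trace.
Executing b from Q (initial set {v0}):
  [1] b ⇒ ∅  — Q cannot continue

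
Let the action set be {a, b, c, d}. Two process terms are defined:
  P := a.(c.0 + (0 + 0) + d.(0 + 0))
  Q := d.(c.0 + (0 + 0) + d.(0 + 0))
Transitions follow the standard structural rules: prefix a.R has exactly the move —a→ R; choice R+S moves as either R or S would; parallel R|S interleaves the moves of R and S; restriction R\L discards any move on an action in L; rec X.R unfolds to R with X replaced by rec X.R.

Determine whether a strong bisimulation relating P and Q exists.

P ≁ Q

LTS(P): 4 reachable states
  s0 = a.(c.0 + (0 + 0) + d.(0 + 0)) has moves -a-> s1
  s1 = c.0 + (0 + 0) + d.(0 + 0) has moves -c-> s2, -d-> s3
  s2 = 0 has moves ·
  s3 = 0 + 0 has moves ·
LTS(Q): 4 reachable states
  t0 = d.(c.0 + (0 + 0) + d.(0 + 0)) has moves -d-> t1
  t1 = c.0 + (0 + 0) + d.(0 + 0) has moves -c-> t2, -d-> t3
  t2 = 0 has moves ·
  t3 = 0 + 0 has moves ·
Bisimilarity quotient blocks:
  B0 = {s0}
  B1 = {s1, t1}
  B2 = {s2, s3, t2, t3}
  B3 = {t0}
s0 ∈ B0, t0 ∈ B3 → different blocks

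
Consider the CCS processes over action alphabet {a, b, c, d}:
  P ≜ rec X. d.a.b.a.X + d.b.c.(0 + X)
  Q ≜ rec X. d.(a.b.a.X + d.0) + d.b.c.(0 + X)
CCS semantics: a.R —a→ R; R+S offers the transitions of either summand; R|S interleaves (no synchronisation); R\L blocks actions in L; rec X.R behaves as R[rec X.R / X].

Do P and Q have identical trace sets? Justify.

LTS(P): 7 reachable states
  u0 = rec X. d.a.b.a.X + d.b.c.(0 + X) → —d→ u1, —d→ u2
  u1 = a.b.a.(rec X. d.a.b.a.X + d.b.c.(0 + X)) → —a→ u3
  u2 = b.c.(0 + (rec X. d.a.b.a.X + d.b.c.(0 + X))) → —b→ u4
  u3 = b.a.(rec X. d.a.b.a.X + d.b.c.(0 + X)) → —b→ u5
  u4 = c.(0 + (rec X. d.a.b.a.X + d.b.c.(0 + X))) → —c→ u6
  u5 = a.(rec X. d.a.b.a.X + d.b.c.(0 + X)) → —a→ u0
  u6 = 0 + (rec X. d.a.b.a.X + d.b.c.(0 + X)) → —d→ u1, —d→ u2
LTS(Q): 8 reachable states
  v0 = rec X. d.(a.b.a.X + d.0) + d.b.c.(0 + X) → —d→ v1, —d→ v2
  v1 = a.b.a.(rec X. d.(a.b.a.X + d.0) + d.b.c.(0 + X)) + d.0 → —a→ v3, —d→ v4
  v2 = b.c.(0 + (rec X. d.(a.b.a.X + d.0) + d.b.c.(0 + X))) → —b→ v5
  v3 = b.a.(rec X. d.(a.b.a.X + d.0) + d.b.c.(0 + X)) → —b→ v6
  v4 = 0 → deadlocked
  v5 = c.(0 + (rec X. d.(a.b.a.X + d.0) + d.b.c.(0 + X))) → —c→ v7
  v6 = a.(rec X. d.(a.b.a.X + d.0) + d.b.c.(0 + X)) → —a→ v0
  v7 = 0 + (rec X. d.(a.b.a.X + d.0) + d.b.c.(0 + X)) → —d→ v1, —d→ v2
Run σ = ⟨dd⟩ on Q: start {v0}
  after d @ step 1: {v1, v2}
  after d @ step 2: {v4}
  ✓ Q
Run σ = ⟨dd⟩ on P: start {u0}
  after d @ step 1: {u1, u2}
  after d @ step 2: ∅  — P cannot continue

traces(P) ≠ traces(Q) — witness ⟨dd⟩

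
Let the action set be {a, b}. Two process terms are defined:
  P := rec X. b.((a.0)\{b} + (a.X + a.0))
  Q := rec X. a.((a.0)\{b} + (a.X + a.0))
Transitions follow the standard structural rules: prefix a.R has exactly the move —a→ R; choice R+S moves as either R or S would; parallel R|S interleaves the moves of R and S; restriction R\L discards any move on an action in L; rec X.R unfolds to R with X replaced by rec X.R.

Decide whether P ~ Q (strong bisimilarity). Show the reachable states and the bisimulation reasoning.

P's transition system — 4 states:
  m0 = rec X. b.((a.0)\{b} + (a.X + a.0)) | --b--▸ m1
  m1 = (a.0)\{b} + (a.(rec X. b.((a.0)\{b} + (a.X + a.0))) + a.0) | --a--▸ m0, --a--▸ m2, --a--▸ m3
  m2 = 0 | ∅
  m3 = 0\{b} | ∅
Q's transition system — 4 states:
  n0 = rec X. a.((a.0)\{b} + (a.X + a.0)) | --a--▸ n1
  n1 = (a.0)\{b} + (a.(rec X. a.((a.0)\{b} + (a.X + a.0))) + a.0) | --a--▸ n0, --a--▸ n2, --a--▸ n3
  n2 = 0 | ∅
  n3 = 0\{b} | ∅
Coarsest stable partition (strong bisimilarity classes):
  B0 = {m0}
  B1 = {m1}
  B2 = {m2, m3, n2, n3}
  B3 = {n0}
  B4 = {n1}
m0 ∈ B0, n0 ∈ B3 → different blocks

not bisimilar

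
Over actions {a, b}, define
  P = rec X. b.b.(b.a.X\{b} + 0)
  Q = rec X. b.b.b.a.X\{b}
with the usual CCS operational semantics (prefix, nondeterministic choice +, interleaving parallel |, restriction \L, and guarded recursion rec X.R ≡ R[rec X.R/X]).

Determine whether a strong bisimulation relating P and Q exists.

YES

LTS(P): 5 reachable states
  s0 = rec X. b.b.(b.a.X\{b} + 0) → =b=> s1
  s1 = b.(b.a.(rec X. b.b.(b.a.X\{b} + 0))\{b} + 0) → =b=> s2
  s2 = b.a.(rec X. b.b.(b.a.X\{b} + 0))\{b} + 0 → =b=> s3
  s3 = a.(rec X. b.b.(b.a.X\{b} + 0))\{b} → =a=> s4
  s4 = (rec X. b.b.(b.a.X\{b} + 0))\{b} → ∅
LTS(Q): 5 reachable states
  t0 = rec X. b.b.b.a.X\{b} → =b=> t1
  t1 = b.b.a.(rec X. b.b.b.a.X\{b})\{b} → =b=> t2
  t2 = b.a.(rec X. b.b.b.a.X\{b})\{b} → =b=> t3
  t3 = a.(rec X. b.b.b.a.X\{b})\{b} → =a=> t4
  t4 = (rec X. b.b.b.a.X\{b})\{b} → ∅
Coarsest stable partition (strong bisimilarity classes):
  B0 = {s0, t0}
  B1 = {s1, t1}
  B2 = {s2, t2}
  B3 = {s3, t3}
  B4 = {s4, t4}
s0 ∈ B0, t0 ∈ B0 → same block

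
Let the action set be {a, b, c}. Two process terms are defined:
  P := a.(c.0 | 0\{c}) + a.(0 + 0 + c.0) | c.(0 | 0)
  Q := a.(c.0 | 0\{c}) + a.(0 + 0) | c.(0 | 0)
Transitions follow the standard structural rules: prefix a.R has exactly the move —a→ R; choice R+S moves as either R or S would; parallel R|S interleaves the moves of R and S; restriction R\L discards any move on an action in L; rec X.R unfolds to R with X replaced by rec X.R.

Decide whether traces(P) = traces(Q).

trace-distinct — witness ⟨acc⟩

LTS(P): 8 reachable states
  s0 = a.(c.0 | 0\{c}) + a.(0 + 0 + c.0) | c.(0 | 0) | --a--▸ s1, --a--▸ s2, --c--▸ s3
  s1 = (0 + 0 + c.0) | c.(0 | 0) | --c--▸ s4, --c--▸ s5
  s2 = c.0 | 0\{c} | --c--▸ s6
  s3 = a.(0 + 0 + c.0) | (0 | 0) | --a--▸ s4
  s4 = (0 + 0 + c.0) | (0 | 0) | --c--▸ s7
  s5 = 0 | c.(0 | 0) | --c--▸ s7
  s6 = 0 | 0\{c} | stopped
  s7 = 0 | (0 | 0) | stopped
LTS(Q): 6 reachable states
  t0 = a.(c.0 | 0\{c}) + a.(0 + 0) | c.(0 | 0) | --a--▸ t1, --a--▸ t2, --c--▸ t3
  t1 = (0 + 0) | c.(0 | 0) | --c--▸ t4
  t2 = c.0 | 0\{c} | --c--▸ t5
  t3 = a.(0 + 0) | (0 | 0) | --a--▸ t4
  t4 = (0 + 0) | (0 | 0) | stopped
  t5 = 0 | 0\{c} | stopped
Trace ⟨acc⟩ through P, begin at {s0}:
  step 1 (a): {s1, s2}
  step 2 (c): {s4, s5, s6}
  step 3 (c): {s7}
  P completes σ.
Trace ⟨acc⟩ through Q, begin at {t0}:
  step 1 (a): {t1, t2}
  step 2 (c): {t4, t5}
  step 3 (c): no successor for Q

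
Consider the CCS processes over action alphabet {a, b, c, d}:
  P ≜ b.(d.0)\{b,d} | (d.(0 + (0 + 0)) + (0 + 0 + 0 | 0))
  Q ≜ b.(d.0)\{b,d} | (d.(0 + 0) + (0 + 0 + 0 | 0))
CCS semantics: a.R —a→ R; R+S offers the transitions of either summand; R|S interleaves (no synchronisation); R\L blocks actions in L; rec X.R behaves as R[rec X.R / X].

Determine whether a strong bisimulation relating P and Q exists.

YES

LTS(P): 4 reachable states
  u0 = b.(d.0)\{b,d} | (d.(0 + (0 + 0)) + (0 + 0 + 0 | 0)) | =b=> u1, =d=> u2
  u1 = (d.0)\{b,d} | (d.(0 + (0 + 0)) + (0 + 0 + 0 | 0)) | =d=> u3
  u2 = b.(d.0)\{b,d} | (0 + (0 + 0)) | =b=> u3
  u3 = (d.0)\{b,d} | (0 + (0 + 0)) | ∅
LTS(Q): 4 reachable states
  v0 = b.(d.0)\{b,d} | (d.(0 + 0) + (0 + 0 + 0 | 0)) | =b=> v1, =d=> v2
  v1 = (d.0)\{b,d} | (d.(0 + 0) + (0 + 0 + 0 | 0)) | =d=> v3
  v2 = b.(d.0)\{b,d} | (0 + 0) | =b=> v3
  v3 = (d.0)\{b,d} | (0 + 0) | ∅
Coarsest stable partition (strong bisimilarity classes):
  B0 = {u0, v0}
  B1 = {u2, v2}
  B2 = {u3, v3}
  B3 = {u1, v1}
u0 ∈ B0, v0 ∈ B0 → same block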